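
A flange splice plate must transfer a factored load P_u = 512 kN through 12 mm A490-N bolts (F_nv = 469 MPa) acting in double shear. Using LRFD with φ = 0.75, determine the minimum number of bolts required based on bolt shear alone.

A_b = π·12²/4 = 113.1 mm².
Per-bolt design strength φR_n = 0.75 × 469 × 113.1 × 2 / 1000 = 79.56 kN.
n ≥ 512 / 79.56 = 6.435 → use 7 bolts.

7 bolts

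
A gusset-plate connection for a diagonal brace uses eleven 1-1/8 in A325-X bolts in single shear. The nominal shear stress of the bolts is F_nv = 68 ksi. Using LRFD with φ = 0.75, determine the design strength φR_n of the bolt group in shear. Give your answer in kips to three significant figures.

A_b = π × 1.125² / 4 = 0.994 in².
R_n = F_nv · A_b · n · n_s = 68 × 0.994 × 11 × 1 = 743.5 kips.
Design strength φR_n = 0.75 × 743.5 = 558 kips.

558 kips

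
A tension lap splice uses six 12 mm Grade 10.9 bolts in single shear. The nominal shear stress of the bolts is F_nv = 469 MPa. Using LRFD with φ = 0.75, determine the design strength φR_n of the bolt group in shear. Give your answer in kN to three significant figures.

A_b = π × 12² / 4 = 113.1 mm².
R_n = F_nv · A_b · n · n_s = 469 × 113.1 × 6 × 1 / 1000 = 318.3 kN.
Design strength φR_n = 0.75 × 318.3 = 239 kN.

239 kN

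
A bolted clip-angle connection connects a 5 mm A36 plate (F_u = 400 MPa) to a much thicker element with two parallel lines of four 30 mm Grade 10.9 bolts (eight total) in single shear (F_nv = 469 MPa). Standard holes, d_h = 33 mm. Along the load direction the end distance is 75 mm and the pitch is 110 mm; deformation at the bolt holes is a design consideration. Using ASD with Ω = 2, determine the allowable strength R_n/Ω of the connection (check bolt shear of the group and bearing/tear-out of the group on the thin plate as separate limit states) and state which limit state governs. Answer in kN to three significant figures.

Bolt shear: A_b = π·30²/4 = 706.9 mm²; R_n = 469 × 706.9 × 8 × 1 / 1000 = 2652 kN → 2652 / 2 = 1330 kN.
Bearing (1.2 l_c t F_u ≤ 2.4 d t F_u): upper limit = 2.4·30·5·400 / 1000 = 144 kN.
  Edge l_c = 75 − 33/2 = 58.5 → r_n = 140.4 kN; interior l_c = 110 − 33 = 77 → r_n = 144 kN.
  R_n,bearing = 2·140.4 + 6·144 = 1145 kN → 1145 / 2 = 572 kN.
Bearing governs: 572 kN.

572 kN (bearing governs)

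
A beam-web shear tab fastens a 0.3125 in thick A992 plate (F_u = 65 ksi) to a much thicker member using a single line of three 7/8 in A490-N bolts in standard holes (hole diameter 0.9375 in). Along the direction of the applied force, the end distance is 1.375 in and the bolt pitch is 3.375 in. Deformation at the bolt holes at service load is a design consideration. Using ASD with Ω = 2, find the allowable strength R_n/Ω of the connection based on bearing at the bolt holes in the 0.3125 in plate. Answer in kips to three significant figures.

53.7 kips

Per bolt r_n = 1.2 l_c t F_u ≤ 2.4 d t F_u; upper limit = 2.4 × 0.875 × 0.3125 × 65 = 42.66 kips.
Edge bolt: l_c = 1.375 − 0.9375/2 = 0.9062 in → 1.2 × 0.9062 × 0.3125 × 65 = 22.09 → r_n = 22.09 kips.
Interior bolts: l_c = 3.375 − 0.9375 = 2.438 in → 1.2 × 2.438 × 0.3125 × 65 = 59.41 → r_n = 42.66 kips.
R_n = 1 × 22.09 + 2 × 42.66 = 107.4 kips.
Allowable strength R_n/Ω = 107.4 / 2 = 53.7 kips.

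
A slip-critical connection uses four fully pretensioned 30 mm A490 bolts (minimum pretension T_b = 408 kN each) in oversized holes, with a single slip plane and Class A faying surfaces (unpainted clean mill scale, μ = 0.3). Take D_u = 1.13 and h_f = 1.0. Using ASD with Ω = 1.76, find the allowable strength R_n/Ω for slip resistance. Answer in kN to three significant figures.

314 kN

R_n = μ · D_u · h_f · T_b · n_s · n_b = 0.3 × 1.13 × 1.0 × 408 × 1 × 4 = 553.2 kN.
Allowable strength R_n/Ω = 553.2 / 1.76 = 314 kN.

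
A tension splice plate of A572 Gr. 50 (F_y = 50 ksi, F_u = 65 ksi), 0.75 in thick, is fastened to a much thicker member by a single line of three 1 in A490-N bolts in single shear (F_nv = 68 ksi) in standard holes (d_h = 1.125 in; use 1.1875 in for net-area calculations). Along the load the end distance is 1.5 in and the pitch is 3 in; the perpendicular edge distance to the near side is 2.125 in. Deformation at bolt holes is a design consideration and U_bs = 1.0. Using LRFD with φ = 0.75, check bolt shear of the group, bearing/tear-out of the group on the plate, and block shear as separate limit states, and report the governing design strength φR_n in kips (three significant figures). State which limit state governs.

120 kips (bolt shear governs)

Bolt shear: A_b = π·1²/4 = 0.7854 in²; R_n = 68 × 0.7854 × 3 × 1 = 160.2 kips → 0.75 × 160.2 = 120 kips.
Bearing: edge l_c = 0.9375, r_n = 54.84 kips; interior l_c = 1.875, r_n = 109.7 kips; R_n = 54.84 + 2·109.7 = 274.2 kips → 206 kips.
Block shear: A_gv = 5.625, A_nv = 3.398, A_nt = 1.148 in²; R_n = min(0.6F_uA_nv, 0.6F_yA_gv) + U_bs·F_u·A_nt = 207.2 kips → 155 kips.
Bolt shear governs: 120 kips.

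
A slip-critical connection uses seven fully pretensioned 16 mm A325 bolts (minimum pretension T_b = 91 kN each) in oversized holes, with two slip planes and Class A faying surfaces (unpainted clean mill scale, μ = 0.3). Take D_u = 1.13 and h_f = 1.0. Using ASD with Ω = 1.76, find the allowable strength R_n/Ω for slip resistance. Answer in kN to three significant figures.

245 kN

R_n = μ · D_u · h_f · T_b · n_s · n_b = 0.3 × 1.13 × 1.0 × 91 × 2 × 7 = 431.9 kN.
Allowable strength R_n/Ω = 431.9 / 1.76 = 245 kN.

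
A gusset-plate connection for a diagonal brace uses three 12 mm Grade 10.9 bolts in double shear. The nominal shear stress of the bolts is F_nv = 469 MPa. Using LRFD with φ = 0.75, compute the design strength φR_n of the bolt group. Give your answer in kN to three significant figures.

239 kN

A_b = π × 12² / 4 = 113.1 mm².
R_n = F_nv · A_b · n · n_s = 469 × 113.1 × 3 × 2 / 1000 = 318.3 kN.
Design strength φR_n = 0.75 × 318.3 = 239 kN.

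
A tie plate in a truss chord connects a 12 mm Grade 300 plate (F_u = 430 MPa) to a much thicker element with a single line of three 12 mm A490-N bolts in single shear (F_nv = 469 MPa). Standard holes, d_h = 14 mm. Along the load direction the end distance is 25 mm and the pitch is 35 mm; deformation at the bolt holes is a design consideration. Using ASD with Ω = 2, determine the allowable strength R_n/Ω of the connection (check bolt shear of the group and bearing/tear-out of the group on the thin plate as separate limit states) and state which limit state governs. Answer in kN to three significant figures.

Bolt shear: A_b = π·12²/4 = 113.1 mm²; R_n = 469 × 113.1 × 3 × 1 / 1000 = 159.1 kN → 159.1 / 2 = 79.6 kN.
Bearing (1.2 l_c t F_u ≤ 2.4 d t F_u): upper limit = 2.4·12·12·430 / 1000 = 148.6 kN.
  Edge l_c = 25 − 14/2 = 18 → r_n = 111.5 kN; interior l_c = 35 − 14 = 21 → r_n = 130 kN.
  R_n,bearing = 1·111.5 + 2·130 = 371.5 kN → 371.5 / 2 = 186 kN.
Bolt shear governs: 79.6 kN.

79.6 kN (bolt shear governs)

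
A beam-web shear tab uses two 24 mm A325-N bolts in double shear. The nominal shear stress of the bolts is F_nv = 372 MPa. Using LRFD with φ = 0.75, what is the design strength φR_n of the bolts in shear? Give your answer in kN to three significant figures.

505 kN

A_b = π × 24² / 4 = 452.4 mm².
R_n = F_nv · A_b · n · n_s = 372 × 452.4 × 2 × 2 / 1000 = 673.2 kN.
Design strength φR_n = 0.75 × 673.2 = 505 kN.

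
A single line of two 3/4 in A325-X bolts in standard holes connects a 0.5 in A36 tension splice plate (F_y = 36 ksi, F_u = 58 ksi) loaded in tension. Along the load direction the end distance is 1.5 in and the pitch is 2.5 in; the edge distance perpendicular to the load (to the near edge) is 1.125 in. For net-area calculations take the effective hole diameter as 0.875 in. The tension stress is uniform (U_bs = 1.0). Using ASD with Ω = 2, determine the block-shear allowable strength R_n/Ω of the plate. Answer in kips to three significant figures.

31.6 kips

Shear plane L_v = 1.5 + 1·2.5 = 4 in; A_gv = 4 × 0.5 = 2 in².
A_nv = (4 − 1.5·0.875) × 0.5 = 1.344 in².
A_nt = (1.125 − 0.5·0.875) × 0.5 = 0.3438 in².
0.6 F_u A_nv = 46.76 kips; 0.6 F_y A_gv = 43.2 kips → shear yielding governs the shear term.
R_n = 43.2 + 1.0 × 58 × 0.3438 = 63.14 kips.
Allowable strength R_n/Ω = 63.14 / 2 = 31.6 kips.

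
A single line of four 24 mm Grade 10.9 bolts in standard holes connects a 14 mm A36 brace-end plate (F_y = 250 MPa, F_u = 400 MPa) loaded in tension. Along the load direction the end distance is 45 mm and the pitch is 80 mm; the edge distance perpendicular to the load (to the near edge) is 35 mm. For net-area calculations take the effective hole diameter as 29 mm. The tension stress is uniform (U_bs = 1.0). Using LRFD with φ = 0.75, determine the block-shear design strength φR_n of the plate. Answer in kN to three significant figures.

535 kN

Shear plane L_v = 45 + 3·80 = 285 mm; A_gv = 285 × 14 = 3990 mm².
A_nv = (285 − 3.5·29) × 14 = 2569 mm².
A_nt = (35 − 0.5·29) × 14 = 287 mm².
0.6 F_u A_nv = 616.6 kN; 0.6 F_y A_gv = 598.5 kN → shear yielding governs the shear term.
R_n = 598.5 + 1.0 × 400 × 287 / 1000 = 713.3 kN.
Design strength φR_n = 0.75 × 713.3 = 535 kN.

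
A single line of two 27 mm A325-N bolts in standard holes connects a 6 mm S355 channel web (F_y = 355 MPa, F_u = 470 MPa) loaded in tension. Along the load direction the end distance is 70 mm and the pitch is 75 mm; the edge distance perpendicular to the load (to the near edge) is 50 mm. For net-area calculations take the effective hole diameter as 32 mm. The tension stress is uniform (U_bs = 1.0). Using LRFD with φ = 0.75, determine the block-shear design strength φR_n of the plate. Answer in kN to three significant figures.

Shear plane L_v = 70 + 1·75 = 145 mm; A_gv = 145 × 6 = 870 mm².
A_nv = (145 − 1.5·32) × 6 = 582 mm².
A_nt = (50 − 0.5·32) × 6 = 204 mm².
0.6 F_u A_nv = 164.1 kN; 0.6 F_y A_gv = 185.3 kN → shear rupture governs the shear term.
R_n = 164.1 + 1.0 × 470 × 204 / 1000 = 260 kN.
Design strength φR_n = 0.75 × 260 = 195 kN.

195 kN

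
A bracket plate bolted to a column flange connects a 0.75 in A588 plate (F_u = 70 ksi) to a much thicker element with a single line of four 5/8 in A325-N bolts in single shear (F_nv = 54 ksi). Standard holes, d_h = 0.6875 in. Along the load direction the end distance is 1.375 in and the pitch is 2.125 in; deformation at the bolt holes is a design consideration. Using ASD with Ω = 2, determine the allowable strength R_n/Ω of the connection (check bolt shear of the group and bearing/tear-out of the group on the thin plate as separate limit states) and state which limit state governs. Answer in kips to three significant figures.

Bolt shear: A_b = π·0.625²/4 = 0.3068 in²; R_n = 54 × 0.3068 × 4 × 1 = 66.27 kips → 66.27 / 2 = 33.1 kips.
Bearing (1.2 l_c t F_u ≤ 2.4 d t F_u): upper limit = 2.4·0.625·0.75·70 = 78.75 kips.
  Edge l_c = 1.375 − 0.6875/2 = 1.031 → r_n = 64.97 kips; interior l_c = 2.125 − 0.6875 = 1.438 → r_n = 78.75 kips.
  R_n,bearing = 1·64.97 + 3·78.75 = 301.2 kips → 301.2 / 2 = 151 kips.
Bolt shear governs: 33.1 kips.

33.1 kips (bolt shear governs)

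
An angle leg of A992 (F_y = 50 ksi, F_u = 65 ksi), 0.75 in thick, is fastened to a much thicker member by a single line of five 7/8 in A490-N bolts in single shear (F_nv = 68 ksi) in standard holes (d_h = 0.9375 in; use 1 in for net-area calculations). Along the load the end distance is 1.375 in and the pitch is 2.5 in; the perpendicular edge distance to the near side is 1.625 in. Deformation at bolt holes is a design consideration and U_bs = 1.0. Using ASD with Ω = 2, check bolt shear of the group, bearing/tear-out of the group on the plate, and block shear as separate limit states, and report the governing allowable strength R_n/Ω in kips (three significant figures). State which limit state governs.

Bolt shear: A_b = π·0.875²/4 = 0.6013 in²; R_n = 68 × 0.6013 × 5 × 1 = 204.4 kips → 204.4 / 2 = 102 kips.
Bearing: edge l_c = 0.9062, r_n = 53.02 kips; interior l_c = 1.562, r_n = 91.41 kips; R_n = 53.02 + 4·91.41 = 418.6 kips → 209 kips.
Block shear: A_gv = 8.531, A_nv = 5.156, A_nt = 0.8438 in²; R_n = min(0.6F_uA_nv, 0.6F_yA_gv) + U_bs·F_u·A_nt = 255.9 kips → 128 kips.
Bolt shear governs: 102 kips.

102 kips (bolt shear governs)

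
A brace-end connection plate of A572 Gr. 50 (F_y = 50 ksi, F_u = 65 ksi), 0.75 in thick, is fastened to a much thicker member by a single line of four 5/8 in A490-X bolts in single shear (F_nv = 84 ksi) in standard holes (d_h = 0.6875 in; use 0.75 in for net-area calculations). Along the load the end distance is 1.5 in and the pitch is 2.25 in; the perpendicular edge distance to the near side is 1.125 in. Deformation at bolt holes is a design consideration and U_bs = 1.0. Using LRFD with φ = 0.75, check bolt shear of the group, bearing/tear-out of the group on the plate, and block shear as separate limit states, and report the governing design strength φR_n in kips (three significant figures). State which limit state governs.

77.3 kips (bolt shear governs)

Bolt shear: A_b = π·0.625²/4 = 0.3068 in²; R_n = 84 × 0.3068 × 4 × 1 = 103.1 kips → 0.75 × 103.1 = 77.3 kips.
Bearing: edge l_c = 1.156, r_n = 67.64 kips; interior l_c = 1.562, r_n = 73.12 kips; R_n = 67.64 + 3·73.12 = 287 kips → 215 kips.
Block shear: A_gv = 6.188, A_nv = 4.219, A_nt = 0.5625 in²; R_n = min(0.6F_uA_nv, 0.6F_yA_gv) + U_bs·F_u·A_nt = 201.1 kips → 151 kips.
Bolt shear governs: 77.3 kips.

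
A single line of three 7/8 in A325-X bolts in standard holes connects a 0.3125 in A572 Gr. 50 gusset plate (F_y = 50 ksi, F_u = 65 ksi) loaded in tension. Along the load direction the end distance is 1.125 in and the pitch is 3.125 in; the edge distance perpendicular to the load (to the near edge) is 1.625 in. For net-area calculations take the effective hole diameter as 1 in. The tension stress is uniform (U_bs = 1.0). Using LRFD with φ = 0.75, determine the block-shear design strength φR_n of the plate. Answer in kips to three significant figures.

Shear plane L_v = 1.125 + 2·3.125 = 7.375 in; A_gv = 7.375 × 0.3125 = 2.305 in².
A_nv = (7.375 − 2.5·1) × 0.3125 = 1.523 in².
A_nt = (1.625 − 0.5·1) × 0.3125 = 0.3516 in².
0.6 F_u A_nv = 59.41 kips; 0.6 F_y A_gv = 69.14 kips → shear rupture governs the shear term.
R_n = 59.41 + 1.0 × 65 × 0.3516 = 82.27 kips.
Design strength φR_n = 0.75 × 82.27 = 61.7 kips.

61.7 kips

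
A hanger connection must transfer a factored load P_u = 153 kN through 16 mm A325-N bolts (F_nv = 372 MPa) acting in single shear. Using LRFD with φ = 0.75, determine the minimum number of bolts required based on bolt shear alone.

3 bolts

A_b = π·16²/4 = 201.1 mm².
Per-bolt design strength φR_n = 0.75 × 372 × 201.1 × 1 / 1000 = 56.1 kN.
n ≥ 153 / 56.1 = 2.727 → use 3 bolts.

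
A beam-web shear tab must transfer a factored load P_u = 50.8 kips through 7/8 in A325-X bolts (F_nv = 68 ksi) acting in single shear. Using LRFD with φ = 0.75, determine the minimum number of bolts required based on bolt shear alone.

A_b = π·0.875²/4 = 0.6013 in².
Per-bolt design strength φR_n = 0.75 × 68 × 0.6013 × 1 = 30.67 kips.
n ≥ 50.8 / 30.67 = 1.656 → use 2 bolts.

2 bolts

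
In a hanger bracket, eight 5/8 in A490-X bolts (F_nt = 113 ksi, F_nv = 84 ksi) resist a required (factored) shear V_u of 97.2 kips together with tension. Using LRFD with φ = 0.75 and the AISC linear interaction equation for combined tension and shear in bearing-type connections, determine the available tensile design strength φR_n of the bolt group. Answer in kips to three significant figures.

A_b = π·0.625²/4 = 0.3068 in²; f_rv = 97.2 / (8 × 0.3068) = 39.6 ksi.
F'_nt = 1.3 F_nt − (F_nt / φF_nv) f_rv = 1.3·113 − (113/(0.75·84))·39.6 = 75.87 ksi, capped at F_nt → F'_nt = 75.87 ksi.
R_n = F'_nt · A_b · n = 75.87 × 0.3068 × 8 = 186.2 kips.
Design strength φR_n = 0.75 × 186.2 = 140 kips.

140 kips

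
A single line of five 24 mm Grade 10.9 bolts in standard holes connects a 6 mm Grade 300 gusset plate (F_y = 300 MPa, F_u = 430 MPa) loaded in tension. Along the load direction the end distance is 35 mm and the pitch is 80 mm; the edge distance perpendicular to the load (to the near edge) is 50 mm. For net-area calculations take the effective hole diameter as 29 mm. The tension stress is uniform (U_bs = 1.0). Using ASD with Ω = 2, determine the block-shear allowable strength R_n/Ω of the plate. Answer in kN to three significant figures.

220 kN

Shear plane L_v = 35 + 4·80 = 355 mm; A_gv = 355 × 6 = 2130 mm².
A_nv = (355 − 4.5·29) × 6 = 1347 mm².
A_nt = (50 − 0.5·29) × 6 = 213 mm².
0.6 F_u A_nv = 347.5 kN; 0.6 F_y A_gv = 383.4 kN → shear rupture governs the shear term.
R_n = 347.5 + 1.0 × 430 × 213 / 1000 = 439.1 kN.
Allowable strength R_n/Ω = 439.1 / 2 = 220 kN.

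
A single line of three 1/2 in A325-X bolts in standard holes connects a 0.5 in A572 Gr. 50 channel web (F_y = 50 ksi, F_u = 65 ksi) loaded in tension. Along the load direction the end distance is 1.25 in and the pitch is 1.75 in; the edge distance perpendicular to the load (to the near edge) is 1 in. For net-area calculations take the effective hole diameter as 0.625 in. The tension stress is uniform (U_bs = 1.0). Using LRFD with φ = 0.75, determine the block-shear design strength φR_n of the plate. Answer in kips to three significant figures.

63.4 kips

Shear plane L_v = 1.25 + 2·1.75 = 4.75 in; A_gv = 4.75 × 0.5 = 2.375 in².
A_nv = (4.75 − 2.5·0.625) × 0.5 = 1.594 in².
A_nt = (1 − 0.5·0.625) × 0.5 = 0.3438 in².
0.6 F_u A_nv = 62.16 kips; 0.6 F_y A_gv = 71.25 kips → shear rupture governs the shear term.
R_n = 62.16 + 1.0 × 65 × 0.3438 = 84.5 kips.
Design strength φR_n = 0.75 × 84.5 = 63.4 kips.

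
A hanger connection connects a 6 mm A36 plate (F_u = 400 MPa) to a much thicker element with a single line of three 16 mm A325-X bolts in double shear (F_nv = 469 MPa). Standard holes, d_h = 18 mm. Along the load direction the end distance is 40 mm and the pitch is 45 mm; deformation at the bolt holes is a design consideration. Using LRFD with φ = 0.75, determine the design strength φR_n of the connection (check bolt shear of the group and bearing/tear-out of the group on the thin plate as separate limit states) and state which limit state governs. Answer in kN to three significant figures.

Bolt shear: A_b = π·16²/4 = 201.1 mm²; R_n = 469 × 201.1 × 3 × 2 / 1000 = 565.8 kN → 0.75 × 565.8 = 424 kN.
Bearing (1.2 l_c t F_u ≤ 2.4 d t F_u): upper limit = 2.4·16·6·400 / 1000 = 92.16 kN.
  Edge l_c = 40 − 18/2 = 31 → r_n = 89.28 kN; interior l_c = 45 − 18 = 27 → r_n = 77.76 kN.
  R_n,bearing = 1·89.28 + 2·77.76 = 244.8 kN → 0.75 × 244.8 = 184 kN.
Bearing governs: 184 kN.

184 kN (bearing governs)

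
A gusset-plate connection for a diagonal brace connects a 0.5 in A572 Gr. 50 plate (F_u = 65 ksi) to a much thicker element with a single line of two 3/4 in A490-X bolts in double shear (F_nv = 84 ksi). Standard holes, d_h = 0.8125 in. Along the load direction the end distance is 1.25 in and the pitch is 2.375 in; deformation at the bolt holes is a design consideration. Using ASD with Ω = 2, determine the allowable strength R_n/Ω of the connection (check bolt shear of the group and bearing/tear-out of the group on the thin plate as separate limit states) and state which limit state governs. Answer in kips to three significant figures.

45.7 kips (bearing governs)

Bolt shear: A_b = π·0.75²/4 = 0.4418 in²; R_n = 84 × 0.4418 × 2 × 2 = 148.4 kips → 148.4 / 2 = 74.2 kips.
Bearing (1.2 l_c t F_u ≤ 2.4 d t F_u): upper limit = 2.4·0.75·0.5·65 = 58.5 kips.
  Edge l_c = 1.25 − 0.8125/2 = 0.8438 → r_n = 32.91 kips; interior l_c = 2.375 − 0.8125 = 1.562 → r_n = 58.5 kips.
  R_n,bearing = 1·32.91 + 1·58.5 = 91.41 kips → 91.41 / 2 = 45.7 kips.
Bearing governs: 45.7 kips.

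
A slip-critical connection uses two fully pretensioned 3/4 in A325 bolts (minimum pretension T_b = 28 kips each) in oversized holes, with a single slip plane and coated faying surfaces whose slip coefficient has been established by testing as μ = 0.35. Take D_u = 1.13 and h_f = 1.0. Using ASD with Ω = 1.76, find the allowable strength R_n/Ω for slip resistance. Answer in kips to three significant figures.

R_n = μ · D_u · h_f · T_b · n_s · n_b = 0.35 × 1.13 × 1.0 × 28 × 1 × 2 = 22.15 kips.
Allowable strength R_n/Ω = 22.15 / 1.76 = 12.6 kips.

12.6 kips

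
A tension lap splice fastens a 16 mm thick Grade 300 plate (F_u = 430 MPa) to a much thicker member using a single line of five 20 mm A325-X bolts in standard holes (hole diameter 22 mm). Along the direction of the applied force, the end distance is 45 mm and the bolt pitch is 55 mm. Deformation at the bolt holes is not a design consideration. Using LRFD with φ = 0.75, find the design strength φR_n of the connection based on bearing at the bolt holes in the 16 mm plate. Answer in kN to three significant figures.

Per bolt r_n = 1.5 l_c t F_u ≤ 3.0 d t F_u; upper limit = 3.0 × 20 × 16 × 430 / 1000 = 412.8 kN.
Edge bolt: l_c = 45 − 22/2 = 34 mm → 1.5 × 34 × 16 × 430 / 1000 = 350.9 → r_n = 350.9 kN.
Interior bolts: l_c = 55 − 22 = 33 mm → 1.5 × 33 × 16 × 430 / 1000 = 340.6 → r_n = 340.6 kN.
R_n = 1 × 350.9 + 4 × 340.6 = 1713 kN.
Design strength φR_n = 0.75 × 1713 = 1280 kN.

1280 kN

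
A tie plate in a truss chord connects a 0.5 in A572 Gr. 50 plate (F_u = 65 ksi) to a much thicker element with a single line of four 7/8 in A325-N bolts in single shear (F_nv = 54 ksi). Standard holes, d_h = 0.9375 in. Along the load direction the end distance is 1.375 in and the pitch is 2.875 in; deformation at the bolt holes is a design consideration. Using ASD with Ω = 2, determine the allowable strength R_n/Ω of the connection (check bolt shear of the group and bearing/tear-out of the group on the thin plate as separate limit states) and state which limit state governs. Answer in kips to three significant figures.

64.9 kips (bolt shear governs)

Bolt shear: A_b = π·0.875²/4 = 0.6013 in²; R_n = 54 × 0.6013 × 4 × 1 = 129.9 kips → 129.9 / 2 = 64.9 kips.
Bearing (1.2 l_c t F_u ≤ 2.4 d t F_u): upper limit = 2.4·0.875·0.5·65 = 68.25 kips.
  Edge l_c = 1.375 − 0.9375/2 = 0.9062 → r_n = 35.34 kips; interior l_c = 2.875 − 0.9375 = 1.938 → r_n = 68.25 kips.
  R_n,bearing = 1·35.34 + 3·68.25 = 240.1 kips → 240.1 / 2 = 120 kips.
Bolt shear governs: 64.9 kips.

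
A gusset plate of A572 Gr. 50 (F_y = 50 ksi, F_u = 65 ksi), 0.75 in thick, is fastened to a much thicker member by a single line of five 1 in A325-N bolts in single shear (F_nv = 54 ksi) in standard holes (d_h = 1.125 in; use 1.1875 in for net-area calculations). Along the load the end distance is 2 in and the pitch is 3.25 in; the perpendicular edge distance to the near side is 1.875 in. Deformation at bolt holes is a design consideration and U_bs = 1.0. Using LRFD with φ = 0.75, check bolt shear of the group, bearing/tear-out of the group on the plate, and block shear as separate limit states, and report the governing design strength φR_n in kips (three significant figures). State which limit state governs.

Bolt shear: A_b = π·1²/4 = 0.7854 in²; R_n = 54 × 0.7854 × 5 × 1 = 212.1 kips → 0.75 × 212.1 = 159 kips.
Bearing: edge l_c = 1.438, r_n = 84.09 kips; interior l_c = 2.125, r_n = 117 kips; R_n = 84.09 + 4·117 = 552.1 kips → 414 kips.
Block shear: A_gv = 11.25, A_nv = 7.242, A_nt = 0.9609 in²; R_n = min(0.6F_uA_nv, 0.6F_yA_gv) + U_bs·F_u·A_nt = 344.9 kips → 259 kips.
Bolt shear governs: 159 kips.

159 kips (bolt shear governs)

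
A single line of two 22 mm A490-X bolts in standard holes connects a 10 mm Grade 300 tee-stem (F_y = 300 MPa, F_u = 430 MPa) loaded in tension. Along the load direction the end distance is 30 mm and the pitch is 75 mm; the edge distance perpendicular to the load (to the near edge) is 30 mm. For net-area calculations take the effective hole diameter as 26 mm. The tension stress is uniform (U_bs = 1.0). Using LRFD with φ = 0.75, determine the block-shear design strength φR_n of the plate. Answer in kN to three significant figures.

Shear plane L_v = 30 + 1·75 = 105 mm; A_gv = 105 × 10 = 1050 mm².
A_nv = (105 − 1.5·26) × 10 = 660 mm².
A_nt = (30 − 0.5·26) × 10 = 170 mm².
0.6 F_u A_nv = 170.3 kN; 0.6 F_y A_gv = 189 kN → shear rupture governs the shear term.
R_n = 170.3 + 1.0 × 430 × 170 / 1000 = 243.4 kN.
Design strength φR_n = 0.75 × 243.4 = 183 kN.

183 kN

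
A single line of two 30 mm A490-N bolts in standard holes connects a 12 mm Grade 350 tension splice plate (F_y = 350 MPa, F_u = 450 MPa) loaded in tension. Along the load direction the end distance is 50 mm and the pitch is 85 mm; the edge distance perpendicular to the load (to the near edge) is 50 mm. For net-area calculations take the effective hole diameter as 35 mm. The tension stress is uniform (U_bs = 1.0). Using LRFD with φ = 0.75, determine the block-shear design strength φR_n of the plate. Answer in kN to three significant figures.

332 kN

Shear plane L_v = 50 + 1·85 = 135 mm; A_gv = 135 × 12 = 1620 mm².
A_nv = (135 − 1.5·35) × 12 = 990 mm².
A_nt = (50 − 0.5·35) × 12 = 390 mm².
0.6 F_u A_nv = 267.3 kN; 0.6 F_y A_gv = 340.2 kN → shear rupture governs the shear term.
R_n = 267.3 + 1.0 × 450 × 390 / 1000 = 442.8 kN.
Design strength φR_n = 0.75 × 442.8 = 332 kN.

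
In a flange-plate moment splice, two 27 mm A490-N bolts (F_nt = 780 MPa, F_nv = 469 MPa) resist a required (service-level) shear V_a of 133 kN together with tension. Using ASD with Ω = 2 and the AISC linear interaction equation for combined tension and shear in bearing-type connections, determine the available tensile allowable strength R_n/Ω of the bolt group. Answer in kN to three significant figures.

A_b = π·27²/4 = 572.6 mm²; f_rv = 133 × 1000 / (2 × 572.6) = 116.1 MPa.
F'_nt = 1.3 F_nt − (Ω F_nt / F_nv) f_rv = 1.3·780 − (2·780/469)·116.1 = 627.7 MPa, capped at F_nt → F'_nt = 627.7 MPa.
R_n = F'_nt · A_b · n = 627.7 × 572.6 × 2 / 1000 = 718.8 kN.
Allowable strength R_n/Ω = 718.8 / 2 = 359 kN.

359 kN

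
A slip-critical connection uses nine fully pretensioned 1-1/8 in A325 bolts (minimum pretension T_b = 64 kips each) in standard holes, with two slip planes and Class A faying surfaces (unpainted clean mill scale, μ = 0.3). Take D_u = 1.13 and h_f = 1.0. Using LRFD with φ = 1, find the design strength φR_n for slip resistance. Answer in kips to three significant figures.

R_n = μ · D_u · h_f · T_b · n_s · n_b = 0.3 × 1.13 × 1.0 × 64 × 2 × 9 = 390.5 kips.
Design strength φR_n = 1 × 390.5 = 391 kips.

391 kips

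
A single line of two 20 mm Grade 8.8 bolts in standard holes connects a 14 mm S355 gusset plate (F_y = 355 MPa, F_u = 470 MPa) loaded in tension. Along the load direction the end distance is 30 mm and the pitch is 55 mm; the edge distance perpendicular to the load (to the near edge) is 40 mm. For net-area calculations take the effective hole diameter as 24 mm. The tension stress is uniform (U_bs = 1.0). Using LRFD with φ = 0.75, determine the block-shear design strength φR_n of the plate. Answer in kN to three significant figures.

283 kN

Shear plane L_v = 30 + 1·55 = 85 mm; A_gv = 85 × 14 = 1190 mm².
A_nv = (85 − 1.5·24) × 14 = 686 mm².
A_nt = (40 − 0.5·24) × 14 = 392 mm².
0.6 F_u A_nv = 193.5 kN; 0.6 F_y A_gv = 253.5 kN → shear rupture governs the shear term.
R_n = 193.5 + 1.0 × 470 × 392 / 1000 = 377.7 kN.
Design strength φR_n = 0.75 × 377.7 = 283 kN.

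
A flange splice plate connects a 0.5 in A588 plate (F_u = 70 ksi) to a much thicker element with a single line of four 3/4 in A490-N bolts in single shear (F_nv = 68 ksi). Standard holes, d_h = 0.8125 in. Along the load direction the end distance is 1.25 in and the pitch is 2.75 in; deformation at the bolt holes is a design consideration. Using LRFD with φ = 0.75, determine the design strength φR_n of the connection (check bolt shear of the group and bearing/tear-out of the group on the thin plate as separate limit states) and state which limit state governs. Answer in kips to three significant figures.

90.1 kips (bolt shear governs)

Bolt shear: A_b = π·0.75²/4 = 0.4418 in²; R_n = 68 × 0.4418 × 4 × 1 = 120.2 kips → 0.75 × 120.2 = 90.1 kips.
Bearing (1.2 l_c t F_u ≤ 2.4 d t F_u): upper limit = 2.4·0.75·0.5·70 = 63 kips.
  Edge l_c = 1.25 − 0.8125/2 = 0.8438 → r_n = 35.44 kips; interior l_c = 2.75 − 0.8125 = 1.938 → r_n = 63 kips.
  R_n,bearing = 1·35.44 + 3·63 = 224.4 kips → 0.75 × 224.4 = 168 kips.
Bolt shear governs: 90.1 kips.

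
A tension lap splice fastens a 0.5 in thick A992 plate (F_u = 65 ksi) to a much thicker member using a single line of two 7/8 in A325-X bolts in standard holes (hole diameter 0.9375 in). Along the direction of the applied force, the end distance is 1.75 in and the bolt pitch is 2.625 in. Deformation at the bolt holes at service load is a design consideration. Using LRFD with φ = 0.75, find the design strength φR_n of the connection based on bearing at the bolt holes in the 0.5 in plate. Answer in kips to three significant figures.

86.8 kips

Per bolt r_n = 1.2 l_c t F_u ≤ 2.4 d t F_u; upper limit = 2.4 × 0.875 × 0.5 × 65 = 68.25 kips.
Edge bolt: l_c = 1.75 − 0.9375/2 = 1.281 in → 1.2 × 1.281 × 0.5 × 65 = 49.97 → r_n = 49.97 kips.
Interior bolts: l_c = 2.625 − 0.9375 = 1.688 in → 1.2 × 1.688 × 0.5 × 65 = 65.81 → r_n = 65.81 kips.
R_n = 1 × 49.97 + 1 × 65.81 = 115.8 kips.
Design strength φR_n = 0.75 × 115.8 = 86.8 kips.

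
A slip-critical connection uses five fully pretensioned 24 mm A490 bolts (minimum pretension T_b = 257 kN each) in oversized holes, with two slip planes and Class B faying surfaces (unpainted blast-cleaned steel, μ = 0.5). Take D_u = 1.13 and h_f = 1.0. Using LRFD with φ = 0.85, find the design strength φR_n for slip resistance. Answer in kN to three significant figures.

R_n = μ · D_u · h_f · T_b · n_s · n_b = 0.5 × 1.13 × 1.0 × 257 × 2 × 5 = 1452 kN.
Design strength φR_n = 0.85 × 1452 = 1230 kN.

1230 kN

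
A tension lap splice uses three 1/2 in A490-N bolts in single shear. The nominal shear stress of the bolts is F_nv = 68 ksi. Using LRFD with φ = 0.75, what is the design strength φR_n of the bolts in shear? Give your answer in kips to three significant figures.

A_b = π × 0.5² / 4 = 0.1963 in².
R_n = F_nv · A_b · n · n_s = 68 × 0.1963 × 3 × 1 = 40.06 kips.
Design strength φR_n = 0.75 × 40.06 = 30 kips.

30 kips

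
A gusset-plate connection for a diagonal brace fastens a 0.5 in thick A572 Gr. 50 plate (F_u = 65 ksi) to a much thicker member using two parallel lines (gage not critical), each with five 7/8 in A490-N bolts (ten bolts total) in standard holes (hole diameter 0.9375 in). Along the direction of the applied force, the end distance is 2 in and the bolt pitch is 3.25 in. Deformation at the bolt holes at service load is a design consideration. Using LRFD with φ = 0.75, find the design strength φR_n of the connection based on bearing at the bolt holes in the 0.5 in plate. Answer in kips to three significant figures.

499 kips

Per bolt r_n = 1.2 l_c t F_u ≤ 2.4 d t F_u; upper limit = 2.4 × 0.875 × 0.5 × 65 = 68.25 kips.
Edge bolt: l_c = 2 − 0.9375/2 = 1.531 in → 1.2 × 1.531 × 0.5 × 65 = 59.72 → r_n = 59.72 kips.
Interior bolts: l_c = 3.25 − 0.9375 = 2.312 in → 1.2 × 2.312 × 0.5 × 65 = 90.19 → r_n = 68.25 kips.
R_n = 2 × 59.72 + 8 × 68.25 = 665.4 kips.
Design strength φR_n = 0.75 × 665.4 = 499 kips.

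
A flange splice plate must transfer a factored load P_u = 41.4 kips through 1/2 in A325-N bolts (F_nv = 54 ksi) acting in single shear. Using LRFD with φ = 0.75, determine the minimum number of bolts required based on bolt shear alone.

6 bolts

A_b = π·0.5²/4 = 0.1963 in².
Per-bolt design strength φR_n = 0.75 × 54 × 0.1963 × 1 = 7.952 kips.
n ≥ 41.4 / 7.952 = 5.206 → use 6 bolts.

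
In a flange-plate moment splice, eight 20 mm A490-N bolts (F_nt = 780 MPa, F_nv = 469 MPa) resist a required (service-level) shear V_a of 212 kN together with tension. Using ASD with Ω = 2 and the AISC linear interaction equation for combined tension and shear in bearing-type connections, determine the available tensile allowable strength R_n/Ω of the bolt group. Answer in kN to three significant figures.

A_b = π·20²/4 = 314.2 mm²; f_rv = 212 × 1000 / (8 × 314.2) = 84.35 MPa.
F'_nt = 1.3 F_nt − (Ω F_nt / F_nv) f_rv = 1.3·780 − (2·780/469)·84.35 = 733.4 MPa, capped at F_nt → F'_nt = 733.4 MPa.
R_n = F'_nt · A_b · n = 733.4 × 314.2 × 8 / 1000 = 1843 kN.
Allowable strength R_n/Ω = 1843 / 2 = 922 kN.

922 kN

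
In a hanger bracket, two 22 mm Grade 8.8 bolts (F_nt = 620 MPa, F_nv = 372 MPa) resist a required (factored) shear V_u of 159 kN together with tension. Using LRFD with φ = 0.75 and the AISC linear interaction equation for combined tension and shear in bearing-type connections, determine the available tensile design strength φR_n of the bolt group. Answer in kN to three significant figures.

195 kN

A_b = π·22²/4 = 380.1 mm²; f_rv = 159 × 1000 / (2 × 380.1) = 209.1 MPa.
F'_nt = 1.3 F_nt − (F_nt / φF_nv) f_rv = 1.3·620 − (620/(0.75·372))·209.1 = 341.3 MPa, capped at F_nt → F'_nt = 341.3 MPa.
R_n = F'_nt · A_b · n = 341.3 × 380.1 × 2 / 1000 = 259.4 kN.
Design strength φR_n = 0.75 × 259.4 = 195 kN.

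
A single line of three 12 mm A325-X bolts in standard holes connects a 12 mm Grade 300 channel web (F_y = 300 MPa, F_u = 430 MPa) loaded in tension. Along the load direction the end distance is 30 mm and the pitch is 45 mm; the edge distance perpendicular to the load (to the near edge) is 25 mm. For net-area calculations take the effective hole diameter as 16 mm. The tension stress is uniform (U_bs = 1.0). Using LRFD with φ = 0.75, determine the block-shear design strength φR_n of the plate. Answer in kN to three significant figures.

Shear plane L_v = 30 + 2·45 = 120 mm; A_gv = 120 × 12 = 1440 mm².
A_nv = (120 − 2.5·16) × 12 = 960 mm².
A_nt = (25 − 0.5·16) × 12 = 204 mm².
0.6 F_u A_nv = 247.7 kN; 0.6 F_y A_gv = 259.2 kN → shear rupture governs the shear term.
R_n = 247.7 + 1.0 × 430 × 204 / 1000 = 335.4 kN.
Design strength φR_n = 0.75 × 335.4 = 252 kN.

252 kN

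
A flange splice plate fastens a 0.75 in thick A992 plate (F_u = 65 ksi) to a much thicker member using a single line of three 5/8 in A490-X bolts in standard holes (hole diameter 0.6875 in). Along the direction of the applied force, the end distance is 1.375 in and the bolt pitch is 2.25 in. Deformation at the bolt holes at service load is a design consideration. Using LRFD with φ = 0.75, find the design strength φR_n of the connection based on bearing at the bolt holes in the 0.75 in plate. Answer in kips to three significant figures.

155 kips

Per bolt r_n = 1.2 l_c t F_u ≤ 2.4 d t F_u; upper limit = 2.4 × 0.625 × 0.75 × 65 = 73.12 kips.
Edge bolt: l_c = 1.375 − 0.6875/2 = 1.031 in → 1.2 × 1.031 × 0.75 × 65 = 60.33 → r_n = 60.33 kips.
Interior bolts: l_c = 2.25 − 0.6875 = 1.562 in → 1.2 × 1.562 × 0.75 × 65 = 91.41 → r_n = 73.12 kips.
R_n = 1 × 60.33 + 2 × 73.12 = 206.6 kips.
Design strength φR_n = 0.75 × 206.6 = 155 kips.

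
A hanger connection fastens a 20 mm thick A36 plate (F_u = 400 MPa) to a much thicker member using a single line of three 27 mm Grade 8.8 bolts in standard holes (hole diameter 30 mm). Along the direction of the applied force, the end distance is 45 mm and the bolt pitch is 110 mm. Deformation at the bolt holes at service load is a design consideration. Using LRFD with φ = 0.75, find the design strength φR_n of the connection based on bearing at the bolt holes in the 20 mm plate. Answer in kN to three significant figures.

994 kN

Per bolt r_n = 1.2 l_c t F_u ≤ 2.4 d t F_u; upper limit = 2.4 × 27 × 20 × 400 / 1000 = 518.4 kN.
Edge bolt: l_c = 45 − 30/2 = 30 mm → 1.2 × 30 × 20 × 400 / 1000 = 288 → r_n = 288 kN.
Interior bolts: l_c = 110 − 30 = 80 mm → 1.2 × 80 × 20 × 400 / 1000 = 768 → r_n = 518.4 kN.
R_n = 1 × 288 + 2 × 518.4 = 1325 kN.
Design strength φR_n = 0.75 × 1325 = 994 kN.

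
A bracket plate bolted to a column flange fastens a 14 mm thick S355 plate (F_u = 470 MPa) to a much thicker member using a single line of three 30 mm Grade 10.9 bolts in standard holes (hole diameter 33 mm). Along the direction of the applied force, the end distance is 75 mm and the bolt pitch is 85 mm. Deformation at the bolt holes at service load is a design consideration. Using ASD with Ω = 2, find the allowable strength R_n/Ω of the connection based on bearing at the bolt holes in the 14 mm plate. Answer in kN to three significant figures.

Per bolt r_n = 1.2 l_c t F_u ≤ 2.4 d t F_u; upper limit = 2.4 × 30 × 14 × 470 / 1000 = 473.8 kN.
Edge bolt: l_c = 75 − 33/2 = 58.5 mm → 1.2 × 58.5 × 14 × 470 / 1000 = 461.9 → r_n = 461.9 kN.
Interior bolts: l_c = 85 − 33 = 52 mm → 1.2 × 52 × 14 × 470 / 1000 = 410.6 → r_n = 410.6 kN.
R_n = 1 × 461.9 + 2 × 410.6 = 1283 kN.
Allowable strength R_n/Ω = 1283 / 2 = 642 kN.

642 kN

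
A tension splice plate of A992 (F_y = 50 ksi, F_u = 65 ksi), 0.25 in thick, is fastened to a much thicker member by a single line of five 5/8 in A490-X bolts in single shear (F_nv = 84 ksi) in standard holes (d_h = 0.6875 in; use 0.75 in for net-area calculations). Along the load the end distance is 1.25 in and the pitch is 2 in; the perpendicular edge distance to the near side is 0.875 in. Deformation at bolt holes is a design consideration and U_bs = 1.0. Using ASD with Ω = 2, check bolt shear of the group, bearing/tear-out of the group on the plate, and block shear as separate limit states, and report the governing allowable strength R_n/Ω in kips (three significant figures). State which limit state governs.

32.7 kips (block shear governs)

Bolt shear: A_b = π·0.625²/4 = 0.3068 in²; R_n = 84 × 0.3068 × 5 × 1 = 128.9 kips → 128.9 / 2 = 64.4 kips.
Bearing: edge l_c = 0.9062, r_n = 17.67 kips; interior l_c = 1.312, r_n = 24.38 kips; R_n = 17.67 + 4·24.38 = 115.2 kips → 57.6 kips.
Block shear: A_gv = 2.312, A_nv = 1.469, A_nt = 0.125 in²; R_n = min(0.6F_uA_nv, 0.6F_yA_gv) + U_bs·F_u·A_nt = 65.41 kips → 32.7 kips.
Block shear governs: 32.7 kips.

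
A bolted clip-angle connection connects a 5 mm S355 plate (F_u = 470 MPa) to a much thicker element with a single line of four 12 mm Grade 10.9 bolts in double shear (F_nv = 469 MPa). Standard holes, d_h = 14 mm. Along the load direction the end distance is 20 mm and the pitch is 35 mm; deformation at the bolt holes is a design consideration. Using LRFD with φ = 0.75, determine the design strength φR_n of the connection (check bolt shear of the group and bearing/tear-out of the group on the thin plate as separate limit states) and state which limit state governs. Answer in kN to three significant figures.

Bolt shear: A_b = π·12²/4 = 113.1 mm²; R_n = 469 × 113.1 × 4 × 2 / 1000 = 424.3 kN → 0.75 × 424.3 = 318 kN.
Bearing (1.2 l_c t F_u ≤ 2.4 d t F_u): upper limit = 2.4·12·5·470 / 1000 = 67.68 kN.
  Edge l_c = 20 − 14/2 = 13 → r_n = 36.66 kN; interior l_c = 35 − 14 = 21 → r_n = 59.22 kN.
  R_n,bearing = 1·36.66 + 3·59.22 = 214.3 kN → 0.75 × 214.3 = 161 kN.
Bearing governs: 161 kN.

161 kN (bearing governs)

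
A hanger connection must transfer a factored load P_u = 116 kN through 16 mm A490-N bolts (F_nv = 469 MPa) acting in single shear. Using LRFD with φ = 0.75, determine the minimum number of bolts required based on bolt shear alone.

2 bolts

A_b = π·16²/4 = 201.1 mm².
Per-bolt design strength φR_n = 0.75 × 469 × 201.1 × 1 / 1000 = 70.72 kN.
n ≥ 116 / 70.72 = 1.64 → use 2 bolts.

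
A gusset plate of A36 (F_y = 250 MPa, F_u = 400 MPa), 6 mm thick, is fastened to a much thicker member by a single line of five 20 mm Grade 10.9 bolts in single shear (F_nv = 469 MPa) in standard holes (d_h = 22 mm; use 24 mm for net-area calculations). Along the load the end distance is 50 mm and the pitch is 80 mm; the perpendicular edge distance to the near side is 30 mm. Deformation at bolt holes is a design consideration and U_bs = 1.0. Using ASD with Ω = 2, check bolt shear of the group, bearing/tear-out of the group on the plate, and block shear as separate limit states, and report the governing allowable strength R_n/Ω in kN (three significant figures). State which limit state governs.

188 kN (block shear governs)

Bolt shear: A_b = π·20²/4 = 314.2 mm²; R_n = 469 × 314.2 × 5 × 1 / 1000 = 736.7 kN → 736.7 / 2 = 368 kN.
Bearing: edge l_c = 39, r_n = 112.3 kN; interior l_c = 58, r_n = 115.2 kN; R_n = 112.3 + 4·115.2 = 573.1 kN → 287 kN.
Block shear: A_gv = 2220, A_nv = 1572, A_nt = 108 mm²; R_n = min(0.6F_uA_nv, 0.6F_yA_gv) + U_bs·F_u·A_nt = 376.2 kN → 188 kN.
Block shear governs: 188 kN.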